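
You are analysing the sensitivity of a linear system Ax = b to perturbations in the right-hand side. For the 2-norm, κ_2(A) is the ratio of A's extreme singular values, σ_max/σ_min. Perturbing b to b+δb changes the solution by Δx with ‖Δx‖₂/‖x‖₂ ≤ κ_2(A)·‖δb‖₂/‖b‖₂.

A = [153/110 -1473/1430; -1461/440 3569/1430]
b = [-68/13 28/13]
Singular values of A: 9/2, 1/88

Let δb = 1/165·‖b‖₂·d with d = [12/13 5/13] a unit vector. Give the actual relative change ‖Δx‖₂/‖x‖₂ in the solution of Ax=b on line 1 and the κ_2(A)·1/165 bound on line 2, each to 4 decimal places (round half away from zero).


0.0086
2.4000

largest singular value 9/2, smallest 1/88
condition number: (9/2) ÷ (1/88) = 396.0000
κ_2(A)·‖δb‖/‖b‖ = 2.4000
solve Ax = b  →  x = [-211.9111 -281.0667]
2-norm of b is 5.6569; of x, 352.0011
with δb = [0.0316 0.0132], A·Δx = δb → ‖Δx‖ = 3.0170
realised ‖Δx‖/‖x‖ = 0.0086
realised/bound (from unrounded values) ≈ 0.0036


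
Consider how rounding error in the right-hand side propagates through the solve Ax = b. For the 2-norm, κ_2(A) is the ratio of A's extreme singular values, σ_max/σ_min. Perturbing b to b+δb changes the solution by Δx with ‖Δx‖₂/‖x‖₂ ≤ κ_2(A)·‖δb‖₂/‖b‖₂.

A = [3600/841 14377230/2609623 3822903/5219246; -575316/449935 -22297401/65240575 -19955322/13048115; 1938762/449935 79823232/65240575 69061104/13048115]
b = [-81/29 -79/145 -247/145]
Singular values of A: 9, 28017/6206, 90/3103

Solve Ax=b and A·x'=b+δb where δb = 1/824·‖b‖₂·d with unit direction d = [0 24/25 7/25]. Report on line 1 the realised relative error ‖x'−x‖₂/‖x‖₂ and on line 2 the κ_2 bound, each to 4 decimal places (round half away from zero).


σ_max = 9, σ_min = 90/3103
κ = σ_max/σ_min = 9/(90/3103) = 310.3000
perturbation bound = 310.3000·1/824 = 0.3766
solve Ax = b  →  x = [24.7368 -17.5459 -16.4045]
‖b‖ = 3.3166, ‖x‖ = 34.4801
re-solving with b+δb shifts x by Δx of norm 0.1388
dividing the unrounded norms, ‖Δx‖/‖x‖ = 0.0040
so the bound overstates the realised error by a factor of ≈ 93.5653 (computed from the unrounded values)

0.0040
0.3766


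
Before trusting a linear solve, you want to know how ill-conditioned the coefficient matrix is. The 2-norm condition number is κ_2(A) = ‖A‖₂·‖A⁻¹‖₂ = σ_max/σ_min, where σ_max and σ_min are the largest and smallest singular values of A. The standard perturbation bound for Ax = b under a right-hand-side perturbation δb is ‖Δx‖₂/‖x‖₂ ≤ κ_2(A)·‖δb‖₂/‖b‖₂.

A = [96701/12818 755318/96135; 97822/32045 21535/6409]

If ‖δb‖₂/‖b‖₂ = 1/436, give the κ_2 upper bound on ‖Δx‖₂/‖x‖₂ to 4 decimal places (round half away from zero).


AᵀA = [1609784969/24304900 253489901/3645735; 253489901/3645735 3993197821/54686025]; tr = 7243961/52020, det = 12117361/6502500
λ_max, λ_min = (7243961/52020 ± √1311369998142649/67652010000)/2 = 3481/25, 3481/260100
κ_2(A) = √(λ_max/λ_min) = √((3481/25) / (3481/260100)) = 102.0000
bound on ‖Δx‖/‖x‖: κ·ε = 102.0000·1/436 = 0.2339

0.2339


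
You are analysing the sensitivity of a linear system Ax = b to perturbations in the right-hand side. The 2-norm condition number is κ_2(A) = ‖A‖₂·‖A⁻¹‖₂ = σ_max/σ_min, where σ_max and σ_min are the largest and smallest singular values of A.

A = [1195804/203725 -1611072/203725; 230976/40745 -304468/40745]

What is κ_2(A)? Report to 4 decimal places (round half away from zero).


191.0800

form AᵀA = [3286200976/49350625 -4381267968/49350625; -4381267968/49350625 5841940624/49350625] with trace 365125664/1974025 and determinant 73984/78961
λ_max, λ_min = (365125664/1974025 ± √133302145884880896/3896774700625)/2 = 4624/25, 400/78961
so κ_2 = √((4624/25) / (400/78961)) = 191.0800


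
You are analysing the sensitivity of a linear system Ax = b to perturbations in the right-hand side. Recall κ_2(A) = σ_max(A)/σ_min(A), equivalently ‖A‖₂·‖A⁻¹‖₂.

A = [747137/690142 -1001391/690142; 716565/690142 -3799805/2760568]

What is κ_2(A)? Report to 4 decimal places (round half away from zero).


AᵀA = [637145717/283172402 -6796090773/2265379216; -6796090773/2265379216 36246208081/9061516864]; tr = 56634871025/9061516864, det = 9765625/36246067456
solving λ² − 56634871025/9061516864·λ + 9765625/36246067456 = 0 gives λ = 25/4, 390625/9061516864
σ_max=√(25/4)=(5/2), σ_min=√(390625/9061516864)=(625/95192) → κ = 380.7680

380.7680


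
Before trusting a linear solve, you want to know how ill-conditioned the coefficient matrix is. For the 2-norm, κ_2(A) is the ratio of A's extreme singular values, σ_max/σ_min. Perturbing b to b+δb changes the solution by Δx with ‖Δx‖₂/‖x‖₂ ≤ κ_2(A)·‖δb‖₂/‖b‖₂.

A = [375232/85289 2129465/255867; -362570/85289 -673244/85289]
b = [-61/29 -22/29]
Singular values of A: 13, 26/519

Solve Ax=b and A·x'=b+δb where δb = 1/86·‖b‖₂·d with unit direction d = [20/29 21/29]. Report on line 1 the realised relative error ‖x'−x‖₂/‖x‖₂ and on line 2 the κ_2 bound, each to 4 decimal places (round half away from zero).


0.0130
3.0174

largest singular value 13, smallest 26/519
κ_2(A) = 13 / (26/519) = 259.5000
worst-case relative error ≤ 259.5000 × 1/86 = 3.0174
solve Ax = b  →  x = [35.1900 -18.8552]
‖b‖₂ = 2.2361 and ‖x‖₂ = 39.9232
with δb = [0.0179 0.0188], A·Δx = δb → ‖Δx‖ = 0.5190
relative error = 0.0130
so the bound overstates the realised error by a factor of ≈ 232.1043 (computed from the unrounded values)


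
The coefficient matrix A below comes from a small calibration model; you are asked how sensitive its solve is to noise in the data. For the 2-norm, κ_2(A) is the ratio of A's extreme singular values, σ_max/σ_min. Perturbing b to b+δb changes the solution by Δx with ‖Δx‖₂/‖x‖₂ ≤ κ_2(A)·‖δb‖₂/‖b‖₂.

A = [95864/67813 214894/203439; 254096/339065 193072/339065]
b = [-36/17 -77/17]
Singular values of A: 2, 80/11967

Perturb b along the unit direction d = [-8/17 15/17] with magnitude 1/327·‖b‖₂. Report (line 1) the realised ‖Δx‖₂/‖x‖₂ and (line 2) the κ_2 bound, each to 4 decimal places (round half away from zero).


from the listed singular values, σ₁ = 2, σ_n = 80/11967
κ_2(A) = 2 / (80/11967) = 299.1750
κ_2(A)·‖δb‖/‖b‖ = 0.9149
solve Ax = b  →  x = [267.6575 -360.2100]
‖b‖ = 5.0000, ‖x‖ = 448.7670
Δx = A⁻¹·δb where δb = 1/327·5.0000·d; ‖Δx‖ = 2.2873
relative error = 0.0051
so the bound overstates the realised error by a factor of ≈ 179.5068 (computed from the unrounded values)

0.0051
0.9149


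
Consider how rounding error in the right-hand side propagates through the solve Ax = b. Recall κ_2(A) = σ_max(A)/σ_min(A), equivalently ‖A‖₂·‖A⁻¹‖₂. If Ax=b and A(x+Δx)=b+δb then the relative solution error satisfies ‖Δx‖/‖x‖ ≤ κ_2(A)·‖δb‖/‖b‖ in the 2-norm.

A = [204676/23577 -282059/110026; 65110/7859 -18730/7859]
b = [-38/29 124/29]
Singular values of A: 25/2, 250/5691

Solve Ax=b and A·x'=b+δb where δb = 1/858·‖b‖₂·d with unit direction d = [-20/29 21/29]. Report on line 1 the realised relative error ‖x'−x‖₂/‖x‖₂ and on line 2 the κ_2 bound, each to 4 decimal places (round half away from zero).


0.0013
0.3316

from the listed singular values, σ₁ = 25/2, σ_n = 250/5691
κ = σ_max/σ_min = (25/2)/(250/5691) = 284.5500
bound on ‖Δx‖/‖x‖: κ·ε = 284.5500·1/858 = 0.3316
solve Ax = b  →  x = [25.6493 87.3690]
‖b‖₂ = 4.4721 and ‖x‖₂ = 91.0561
with δb = [-0.0036 0.0038], A·Δx = δb → ‖Δx‖ = 0.1187
relative error = 0.0013
so the bound overstates the realised error by a factor of ≈ 254.5097 (computed from the unrounded values)


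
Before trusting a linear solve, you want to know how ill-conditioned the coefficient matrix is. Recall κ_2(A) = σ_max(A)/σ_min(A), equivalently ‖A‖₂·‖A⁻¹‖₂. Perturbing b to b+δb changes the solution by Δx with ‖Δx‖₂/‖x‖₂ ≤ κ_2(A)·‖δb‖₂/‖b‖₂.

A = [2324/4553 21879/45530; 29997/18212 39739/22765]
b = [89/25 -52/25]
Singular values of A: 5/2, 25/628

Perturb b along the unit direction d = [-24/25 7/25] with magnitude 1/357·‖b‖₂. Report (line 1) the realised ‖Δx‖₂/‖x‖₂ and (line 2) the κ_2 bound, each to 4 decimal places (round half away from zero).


0.0029
0.1759

from the listed singular values, σ₁ = 5/2, σ_n = 25/628
κ_2(A) = (5/2) / (25/628) = 62.8000
worst-case relative error ≤ 62.8000 × 1/357 = 0.1759
solve Ax = b  →  x = [72.4855 -69.5862]
‖b‖ = 4.1231, ‖x‖ = 100.4808
with δb = [-0.0111 0.0032], A·Δx = δb → ‖Δx‖ = 0.2901
relative error = 0.0029
so the bound overstates the realised error by a factor of ≈ 60.9254 (computed from the unrounded values)


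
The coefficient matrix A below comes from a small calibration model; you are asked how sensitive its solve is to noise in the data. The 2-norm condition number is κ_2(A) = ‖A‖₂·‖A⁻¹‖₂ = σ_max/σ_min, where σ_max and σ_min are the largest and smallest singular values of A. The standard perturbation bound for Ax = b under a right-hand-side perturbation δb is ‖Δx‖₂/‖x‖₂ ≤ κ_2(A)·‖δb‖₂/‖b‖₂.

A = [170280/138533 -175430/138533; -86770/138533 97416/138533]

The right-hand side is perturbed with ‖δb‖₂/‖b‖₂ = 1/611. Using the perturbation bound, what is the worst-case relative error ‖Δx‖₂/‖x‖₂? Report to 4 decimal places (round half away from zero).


M = AᵀA = [126381700/66406201 -132612480/66406201; -132612480/66406201 139327204/66406201]. tr(M)=315944/78961, det(M)=400/78961
λ_max, λ_min = (315944/78961 ± √99694273536/6234839521)/2 = 4, 100/78961
κ = σ_max/σ_min = 2/(10/281) = 56.2000
κ_2(A)·‖δb‖/‖b‖ = 0.0920

0.0920


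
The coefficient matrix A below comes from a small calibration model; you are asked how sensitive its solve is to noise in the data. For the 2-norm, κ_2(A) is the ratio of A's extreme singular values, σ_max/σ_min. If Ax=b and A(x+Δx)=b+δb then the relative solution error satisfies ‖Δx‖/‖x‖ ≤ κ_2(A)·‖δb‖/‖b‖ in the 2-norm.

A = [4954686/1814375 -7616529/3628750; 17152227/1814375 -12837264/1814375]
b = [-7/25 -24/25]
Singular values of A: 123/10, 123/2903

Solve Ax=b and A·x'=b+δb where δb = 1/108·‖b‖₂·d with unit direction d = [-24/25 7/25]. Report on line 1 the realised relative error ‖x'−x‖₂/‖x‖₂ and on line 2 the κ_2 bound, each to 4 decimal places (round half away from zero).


2.6880
2.6880

from the listed singular values, σ₁ = 123/10, σ_n = 123/2903
κ_2(A) = (123/10) / (123/2903) = 290.3000
worst-case relative error ≤ 290.3000 × 1/108 = 2.6880
solve Ax = b  →  x = [-0.0650 0.0488]
‖b‖ = 1.0000, ‖x‖ = 0.0813
with δb = [-0.0089 0.0026], A·Δx = δb → ‖Δx‖ = 0.2185
relative error = 2.6880
realised/bound = 1 exactly: the bound is attained for this b and d


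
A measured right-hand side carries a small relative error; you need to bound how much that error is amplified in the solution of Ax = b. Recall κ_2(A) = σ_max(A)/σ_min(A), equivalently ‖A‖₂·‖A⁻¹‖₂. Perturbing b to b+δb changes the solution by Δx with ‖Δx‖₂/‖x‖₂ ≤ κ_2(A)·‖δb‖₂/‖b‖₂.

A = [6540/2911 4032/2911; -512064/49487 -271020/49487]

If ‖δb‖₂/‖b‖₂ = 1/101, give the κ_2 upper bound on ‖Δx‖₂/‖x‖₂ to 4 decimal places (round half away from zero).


0.7030

form AᵀA = [163337616/1456849 87091200/1456849; 87091200/1456849 46490256/1456849] with trace 726048/5041 and determinant 20736/5041
λ_max, λ_min = (726048/5041 ± √526727577600/25411681)/2 = 144, 144/5041
κ_2(A) = √(λ_max/λ_min) = √(144 / (144/5041)) = 71.0000
κ_2(A)·‖δb‖/‖b‖ = 0.7030


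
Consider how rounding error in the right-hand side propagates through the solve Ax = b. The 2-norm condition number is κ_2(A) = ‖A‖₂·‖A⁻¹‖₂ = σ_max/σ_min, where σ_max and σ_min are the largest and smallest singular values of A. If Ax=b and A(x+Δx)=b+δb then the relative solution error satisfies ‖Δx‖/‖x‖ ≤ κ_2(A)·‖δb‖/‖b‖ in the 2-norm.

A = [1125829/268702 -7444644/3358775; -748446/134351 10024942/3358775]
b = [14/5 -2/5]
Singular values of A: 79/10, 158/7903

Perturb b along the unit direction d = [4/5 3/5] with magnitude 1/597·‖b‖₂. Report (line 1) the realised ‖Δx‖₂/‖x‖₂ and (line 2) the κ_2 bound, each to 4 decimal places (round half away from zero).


σ_max = 79/10, σ_min = 158/7903
condition number: (79/10) ÷ (158/7903) = 395.1500
bound on ‖Δx‖/‖x‖: κ·ε = 395.1500·1/597 = 0.6619
solve Ax = b  →  x = [47.3001 88.1497]
2-norm of b is 2.8284; of x, 100.0383
Δx = A⁻¹·δb where δb = 1/597·2.8284·d; ‖Δx‖ = 0.2370
dividing the unrounded norms, ‖Δx‖/‖x‖ = 0.0024
so the bound overstates the realised error by a factor of ≈ 279.4141 (computed from the unrounded values)

0.0024
0.6619


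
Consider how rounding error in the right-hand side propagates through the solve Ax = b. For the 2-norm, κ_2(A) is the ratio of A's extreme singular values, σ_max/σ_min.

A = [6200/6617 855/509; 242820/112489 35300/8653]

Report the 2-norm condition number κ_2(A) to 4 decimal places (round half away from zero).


AᵀA = [414619600/74874409 777195000/74874409; 777195000/74874409 1457356225/74874409]; tr = 6477425/259081, det = 10000/259081
solving λ² − 6477425/259081·λ + 10000/259081 = 0 gives λ = 25, 400/259081
κ = σ_max/σ_min = 5/(20/509) = 127.2500

127.2500


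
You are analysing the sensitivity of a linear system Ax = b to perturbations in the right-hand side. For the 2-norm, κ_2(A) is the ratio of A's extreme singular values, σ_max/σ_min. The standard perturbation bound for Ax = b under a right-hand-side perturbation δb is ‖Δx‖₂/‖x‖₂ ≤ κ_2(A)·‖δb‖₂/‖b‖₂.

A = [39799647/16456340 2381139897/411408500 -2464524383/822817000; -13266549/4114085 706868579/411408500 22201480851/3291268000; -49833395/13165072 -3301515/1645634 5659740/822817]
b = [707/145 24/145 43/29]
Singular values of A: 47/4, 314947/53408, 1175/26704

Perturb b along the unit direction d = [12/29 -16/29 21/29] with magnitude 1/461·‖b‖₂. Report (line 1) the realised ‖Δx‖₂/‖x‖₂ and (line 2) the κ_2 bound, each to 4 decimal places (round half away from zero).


from the listed singular values, σ₁ = 47/4, σ_n = 1175/26704
condition number: (47/4) ÷ (1175/26704) = 267.0400
perturbation bound = 267.0400·1/461 = 0.5793
solve Ax = b  →  x = [60.1992 -8.3116 30.9193]
‖b‖ = 5.0990, ‖x‖ = 68.1839
re-solving with b+δb shifts x by Δx of norm 0.2514
realised ‖Δx‖/‖x‖ = 0.0037
realised/bound (from unrounded values) ≈ 0.0064

0.0037
0.5793


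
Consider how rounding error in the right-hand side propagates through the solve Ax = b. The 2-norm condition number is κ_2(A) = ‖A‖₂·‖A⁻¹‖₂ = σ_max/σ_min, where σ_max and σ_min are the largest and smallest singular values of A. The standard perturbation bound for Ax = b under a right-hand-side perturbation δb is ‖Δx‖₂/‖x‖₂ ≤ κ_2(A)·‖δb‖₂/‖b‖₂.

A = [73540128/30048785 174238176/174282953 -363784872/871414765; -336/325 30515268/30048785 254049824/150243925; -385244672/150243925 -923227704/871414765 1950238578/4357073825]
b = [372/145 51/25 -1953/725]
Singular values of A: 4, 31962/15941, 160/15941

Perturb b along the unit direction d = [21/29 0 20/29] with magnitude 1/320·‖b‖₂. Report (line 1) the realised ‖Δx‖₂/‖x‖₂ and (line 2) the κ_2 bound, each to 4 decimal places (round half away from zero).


from the listed singular values, σ₁ = 4, σ_n = 160/15941
κ = σ_max/σ_min = 4/(160/15941) = 398.5250
perturbation bound = 398.5250·1/320 = 1.2454
solve Ax = b  →  x = [0.6923 1.2408 0.8845]
‖b‖₂ = 4.2426 and ‖x‖₂ = 1.6737
δb = ε·‖b‖·d = [0.0096 0.0000 0.0091]; solving A·Δx = δb gives ‖Δx‖ = 1.3209
relative error = 0.7892
tightness: 0.7892 against a bound of 1.2454 (unrounded ratio ≈ 0.6337)

0.7892
1.2454


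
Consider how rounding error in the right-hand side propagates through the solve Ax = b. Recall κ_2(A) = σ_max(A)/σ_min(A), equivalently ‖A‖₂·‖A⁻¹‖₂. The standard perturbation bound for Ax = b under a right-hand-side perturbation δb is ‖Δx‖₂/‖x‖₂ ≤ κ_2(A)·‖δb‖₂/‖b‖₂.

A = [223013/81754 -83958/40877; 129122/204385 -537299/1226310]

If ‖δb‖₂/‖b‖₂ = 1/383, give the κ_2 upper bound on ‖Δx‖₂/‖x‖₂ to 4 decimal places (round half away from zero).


0.3124

AᵀA = [779333681/99400900 -438327344/74550675; -438327344/74550675 3945711721/894608100]; tr = 219194297/17892162, det = 1500625/143137296
solving λ² − 219194297/17892162·λ + 1500625/143137296 = 0 gives λ = 49/4, 30625/35784324
σ_max=√(49/4)=(7/2), σ_min=√(30625/35784324)=(175/5982) → κ = 119.6400
worst-case relative error ≤ 119.6400 × 1/383 = 0.3124


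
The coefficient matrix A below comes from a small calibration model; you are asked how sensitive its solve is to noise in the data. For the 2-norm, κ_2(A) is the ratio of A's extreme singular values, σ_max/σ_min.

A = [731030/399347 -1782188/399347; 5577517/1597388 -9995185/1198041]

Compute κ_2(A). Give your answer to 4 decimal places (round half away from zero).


form AᵀA = [137228974601/8829233296 -246997608925/6621924972; -246997608925/6621924972 444600241489/4966443729] with trace 49400382457/470195856 and determinant 2825761/29387241
solving λ² − 49400382457/470195856·λ + 2825761/29387241 = 0 gives λ = 1681/16, 26896/29387241
κ_2(A) = √(λ_max/λ_min) = √((1681/16) / (26896/29387241)) = 338.8125

338.8125


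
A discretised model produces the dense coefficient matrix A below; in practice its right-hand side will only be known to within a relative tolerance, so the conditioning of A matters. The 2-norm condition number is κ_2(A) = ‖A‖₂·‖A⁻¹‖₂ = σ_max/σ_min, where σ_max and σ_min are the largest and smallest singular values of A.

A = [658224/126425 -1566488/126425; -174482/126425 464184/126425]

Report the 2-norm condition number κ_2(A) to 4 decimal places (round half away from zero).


97.2500

M = AᵀA = [741924484/25573249 -1779346800/25573249; -1779346800/25573249 4270962304/25573249]. tr(M)=29662052/151321, det(M)=614656/151321
solving λ² − 29662052/151321·λ + 614656/151321 = 0 gives λ = 196, 3136/151321
κ = σ_max/σ_min = 14/(56/389) = 97.2500


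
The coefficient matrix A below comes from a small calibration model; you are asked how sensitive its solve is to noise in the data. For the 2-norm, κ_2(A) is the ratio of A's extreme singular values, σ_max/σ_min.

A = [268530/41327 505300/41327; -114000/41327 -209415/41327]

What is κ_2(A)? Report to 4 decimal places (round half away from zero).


280.5000

form AᵀA = [503576100/10106041 944151000/10106041; 944151000/10106041 1770312025/10106041] with trace 7868125/34969 and determinant 22500/34969
eigenvalues of AᵀA: λ = (tr ± √(tr²−4·det))/2 = 225, 100/34969
κ_2(A) = √(λ_max/λ_min) = √(225 / (100/34969)) = 280.5000


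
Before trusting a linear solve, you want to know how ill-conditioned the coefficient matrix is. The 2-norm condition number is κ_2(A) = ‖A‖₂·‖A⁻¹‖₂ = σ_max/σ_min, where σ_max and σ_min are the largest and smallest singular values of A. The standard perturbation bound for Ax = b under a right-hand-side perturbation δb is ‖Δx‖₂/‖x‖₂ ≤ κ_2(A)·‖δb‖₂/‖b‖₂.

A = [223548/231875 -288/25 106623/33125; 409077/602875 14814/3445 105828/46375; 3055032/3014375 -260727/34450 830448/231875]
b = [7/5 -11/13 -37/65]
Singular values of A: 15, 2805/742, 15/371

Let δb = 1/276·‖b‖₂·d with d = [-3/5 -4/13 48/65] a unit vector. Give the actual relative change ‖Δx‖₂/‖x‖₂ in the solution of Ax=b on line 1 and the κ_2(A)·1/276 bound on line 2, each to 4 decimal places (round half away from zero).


σ_max = 15, σ_min = 15/371
κ = σ_max/σ_min = 15/(15/371) = 371.0000
worst-case relative error ≤ 371.0000 × 1/276 = 1.3442
solve Ax = b  →  x = [23.6781 -0.1381 -7.1512]
‖b‖₂ = 1.7321 and ‖x‖₂ = 24.7348
with δb = [-0.0038 -0.0019 0.0046], A·Δx = δb → ‖Δx‖ = 0.1552
relative error = 0.0063
tightness: 0.0063 against a bound of 1.3442 (unrounded ratio ≈ 0.0047)

0.0063
1.3442


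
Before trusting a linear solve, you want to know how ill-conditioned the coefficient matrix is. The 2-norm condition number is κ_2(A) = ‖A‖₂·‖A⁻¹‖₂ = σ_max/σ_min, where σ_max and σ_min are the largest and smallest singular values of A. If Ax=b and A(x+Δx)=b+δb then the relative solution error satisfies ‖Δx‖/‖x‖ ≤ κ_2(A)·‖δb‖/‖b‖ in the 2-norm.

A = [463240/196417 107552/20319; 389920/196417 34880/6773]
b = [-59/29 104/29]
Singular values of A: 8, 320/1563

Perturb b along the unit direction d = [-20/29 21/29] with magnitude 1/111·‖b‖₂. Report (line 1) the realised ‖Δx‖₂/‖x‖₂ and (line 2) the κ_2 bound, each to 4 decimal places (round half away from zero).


0.0093
0.3520

largest singular value 8, smallest 320/1563
condition number: 8 ÷ (320/1563) = 39.0750
perturbation bound = 39.0750·1/111 = 0.3520
solve Ax = b  →  x = [-17.9865 7.6298]
2-norm of b is 4.1231; of x, 19.5379
re-solving with b+δb shifts x by Δx of norm 0.1814
relative error = 0.0093
realised/bound (from unrounded values) ≈ 0.0264


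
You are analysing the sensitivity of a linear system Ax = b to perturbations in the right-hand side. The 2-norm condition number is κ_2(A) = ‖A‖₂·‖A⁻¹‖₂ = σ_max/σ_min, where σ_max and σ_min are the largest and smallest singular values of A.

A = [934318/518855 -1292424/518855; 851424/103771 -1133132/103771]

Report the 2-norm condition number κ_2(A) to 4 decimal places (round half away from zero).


AᵀA = [11300428804/160149025 -15066585072/160149025; -15066585072/160149025 20089270096/160149025]; tr = 1255587956/6405961, det = 3841600/6405961
char-poly roots: 196 and 19600/6405961
so κ_2 = √(196 / (19600/6405961)) = 253.1000

253.1000


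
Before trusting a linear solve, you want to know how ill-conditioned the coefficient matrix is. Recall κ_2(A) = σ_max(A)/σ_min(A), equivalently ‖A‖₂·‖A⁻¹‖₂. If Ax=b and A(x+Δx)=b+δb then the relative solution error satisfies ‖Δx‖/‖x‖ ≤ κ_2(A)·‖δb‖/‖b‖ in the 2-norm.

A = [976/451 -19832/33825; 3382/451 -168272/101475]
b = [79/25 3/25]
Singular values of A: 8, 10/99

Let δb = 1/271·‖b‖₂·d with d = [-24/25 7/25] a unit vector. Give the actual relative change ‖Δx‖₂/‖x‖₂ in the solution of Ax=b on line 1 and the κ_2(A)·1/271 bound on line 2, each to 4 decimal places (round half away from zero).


largest singular value 8, smallest 10/99
κ = σ_max/σ_min = 8/(10/99) = 79.2000
perturbation bound = 79.2000·1/271 = 0.2923
solve Ax = b  →  x = [-6.3976 -29.0030]
‖b‖ = 3.1623, ‖x‖ = 29.7003
δb = ε·‖b‖·d = [-0.0112 0.0033]; solving A·Δx = δb gives ‖Δx‖ = 0.1155
realised ‖Δx‖/‖x‖ = 0.0039
realised/bound (from unrounded values) ≈ 0.0133

0.0039
0.2923


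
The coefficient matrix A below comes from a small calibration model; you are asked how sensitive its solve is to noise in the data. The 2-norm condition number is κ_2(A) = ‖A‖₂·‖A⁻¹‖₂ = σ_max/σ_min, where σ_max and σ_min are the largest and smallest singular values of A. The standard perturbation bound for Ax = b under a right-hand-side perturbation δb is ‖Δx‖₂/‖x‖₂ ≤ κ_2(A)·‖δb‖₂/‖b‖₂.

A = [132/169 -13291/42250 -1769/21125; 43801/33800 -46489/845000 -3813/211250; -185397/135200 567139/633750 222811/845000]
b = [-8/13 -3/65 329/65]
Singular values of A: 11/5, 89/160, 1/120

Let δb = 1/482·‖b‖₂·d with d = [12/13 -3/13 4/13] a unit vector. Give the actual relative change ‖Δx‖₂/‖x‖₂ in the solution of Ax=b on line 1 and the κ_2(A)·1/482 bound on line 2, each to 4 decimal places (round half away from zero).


0.0106
0.5477

from the listed singular values, σ₁ = 11/5, σ_n = 1/120
κ_2(A) = (11/5) / (1/120) = 264.0000
κ_2(A)·‖δb‖/‖b‖ = 0.5477
solve Ax = b  →  x = [0.3960 -28.1494 116.7898]
‖b‖₂ = 5.0990 and ‖x‖₂ = 120.1349
Δx = A⁻¹·δb where δb = 1/482·5.0990·d; ‖Δx‖ = 1.2695
relative error = 0.0106
tightness: 0.0106 against a bound of 0.5477 (unrounded ratio ≈ 0.0193)


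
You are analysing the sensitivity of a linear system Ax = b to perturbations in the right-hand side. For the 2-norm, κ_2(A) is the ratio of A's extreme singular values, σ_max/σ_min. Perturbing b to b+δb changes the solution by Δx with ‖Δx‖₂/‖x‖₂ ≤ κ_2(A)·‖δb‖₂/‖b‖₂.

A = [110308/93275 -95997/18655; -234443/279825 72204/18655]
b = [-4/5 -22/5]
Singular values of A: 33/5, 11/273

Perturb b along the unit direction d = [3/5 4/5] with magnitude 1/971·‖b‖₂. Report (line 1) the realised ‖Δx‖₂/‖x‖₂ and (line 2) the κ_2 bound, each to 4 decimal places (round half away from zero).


from the listed singular values, σ₁ = 33/5, σ_n = 11/273
condition number: (33/5) ÷ (11/273) = 163.8000
perturbation bound = 163.8000·1/971 = 0.1687
solve Ax = b  →  x = [-96.7849 -22.0872]
‖b‖ = 4.4721, ‖x‖ = 99.2732
with δb = [0.0028 0.0037], A·Δx = δb → ‖Δx‖ = 0.1143
dividing the unrounded norms, ‖Δx‖/‖x‖ = 0.0012
so the bound overstates the realised error by a factor of ≈ 146.5079 (computed from the unrounded values)

0.0012
0.1687


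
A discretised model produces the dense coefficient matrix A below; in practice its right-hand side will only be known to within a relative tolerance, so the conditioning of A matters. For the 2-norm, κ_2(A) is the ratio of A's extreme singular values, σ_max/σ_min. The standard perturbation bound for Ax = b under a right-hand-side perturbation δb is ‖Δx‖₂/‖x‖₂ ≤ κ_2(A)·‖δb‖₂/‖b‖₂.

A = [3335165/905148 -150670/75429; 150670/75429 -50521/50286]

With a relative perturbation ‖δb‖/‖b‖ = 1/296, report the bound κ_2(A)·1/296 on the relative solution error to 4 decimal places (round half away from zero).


0.2645

AᵀA = [49800464425/2834923536 -1106445145/118121814; -1106445145/118121814 393692521/78747876]; tr = 221361229/9809424, det = 3258025/39237696
λ_max, λ_min = (221361229/9809424 ± √48968834355762841/96224799211776)/2 = 361/16, 9025/2452356
κ_2(A) = √(λ_max/λ_min) = √((361/16) / (9025/2452356)) = 78.3000
worst-case relative error ≤ 78.3000 × 1/296 = 0.2645


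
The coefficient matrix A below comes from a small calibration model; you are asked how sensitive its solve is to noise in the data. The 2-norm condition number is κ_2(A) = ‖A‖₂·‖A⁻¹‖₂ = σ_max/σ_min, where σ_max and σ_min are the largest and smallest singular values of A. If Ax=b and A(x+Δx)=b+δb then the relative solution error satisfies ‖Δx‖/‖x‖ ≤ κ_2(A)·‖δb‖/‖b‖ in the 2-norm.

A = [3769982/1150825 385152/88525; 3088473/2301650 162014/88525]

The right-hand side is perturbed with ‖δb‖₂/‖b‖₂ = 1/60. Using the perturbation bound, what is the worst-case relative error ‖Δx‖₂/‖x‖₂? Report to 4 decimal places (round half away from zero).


3.6885

M = AᵀA = [15713543809/1253868100 5237550891/313467025; 5237550891/313467025 6983623972/313467025]. tr(M)=43648039697/1253868100, det(M)=193877776/7836675625
eigenvalues of AᵀA: λ = (tr ± √(tr²−4·det))/2 = 3481/100, 222784/313467025
κ_2(A) = √(λ_max/λ_min) = √((3481/100) / (222784/313467025)) = 221.3125
worst-case relative error ≤ 221.3125 × 1/60 = 3.6885


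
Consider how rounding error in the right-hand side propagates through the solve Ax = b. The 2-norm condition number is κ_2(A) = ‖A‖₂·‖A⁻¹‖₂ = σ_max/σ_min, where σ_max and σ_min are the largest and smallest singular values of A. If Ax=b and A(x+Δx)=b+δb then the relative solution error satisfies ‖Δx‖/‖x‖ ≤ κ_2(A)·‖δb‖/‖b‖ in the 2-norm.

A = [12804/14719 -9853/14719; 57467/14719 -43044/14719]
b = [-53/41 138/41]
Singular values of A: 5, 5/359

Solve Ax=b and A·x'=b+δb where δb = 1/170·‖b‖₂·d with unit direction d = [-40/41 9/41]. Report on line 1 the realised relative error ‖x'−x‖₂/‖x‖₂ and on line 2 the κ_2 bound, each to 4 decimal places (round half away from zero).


largest singular value 5, smallest 5/359
κ = σ_max/σ_min = 5/(5/359) = 359.0000
worst-case relative error ≤ 359.0000 × 1/170 = 2.1118
solve Ax = b  →  x = [86.6400 114.5200]
‖b‖₂ = 3.6056 and ‖x‖₂ = 143.6013
δb = ε·‖b‖·d = [-0.0207 0.0047]; solving A·Δx = δb gives ‖Δx‖ = 1.5228
dividing the unrounded norms, ‖Δx‖/‖x‖ = 0.0106
realised/bound (from unrounded values) ≈ 0.0050

0.0106
2.1118


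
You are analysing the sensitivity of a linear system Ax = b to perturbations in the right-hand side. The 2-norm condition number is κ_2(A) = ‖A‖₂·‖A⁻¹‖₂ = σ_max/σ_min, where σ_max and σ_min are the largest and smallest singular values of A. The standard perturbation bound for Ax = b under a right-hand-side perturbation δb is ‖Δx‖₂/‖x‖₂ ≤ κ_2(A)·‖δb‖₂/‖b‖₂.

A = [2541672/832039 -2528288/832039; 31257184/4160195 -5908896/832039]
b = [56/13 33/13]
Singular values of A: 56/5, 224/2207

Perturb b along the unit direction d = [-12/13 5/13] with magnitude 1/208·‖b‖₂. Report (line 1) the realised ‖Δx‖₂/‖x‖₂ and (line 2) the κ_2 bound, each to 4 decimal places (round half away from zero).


0.0080
0.5305

σ_max = 56/5, σ_min = 224/2207
κ = σ_max/σ_min = (56/5)/(224/2207) = 110.3500
κ_2(A)·‖δb‖/‖b‖ = 0.5305
solve Ax = b  →  x = [-20.1262 -21.6504]
‖b‖ = 5.0000, ‖x‖ = 29.5602
Δx = A⁻¹·δb where δb = 1/208·5.0000·d; ‖Δx‖ = 0.2368
dividing the unrounded norms, ‖Δx‖/‖x‖ = 0.0080
so the bound overstates the realised error by a factor of ≈ 66.2148 (computed from the unrounded values)


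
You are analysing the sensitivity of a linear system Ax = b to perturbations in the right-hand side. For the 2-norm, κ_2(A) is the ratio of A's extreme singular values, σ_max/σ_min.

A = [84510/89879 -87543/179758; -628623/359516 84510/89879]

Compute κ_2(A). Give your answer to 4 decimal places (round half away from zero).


M = AᵀA = [1762760961/447237904 -117511155/55904738; -117511155/55904738 125368641/111809476]. tr(M)=7834725/1547536, det(M)=6561/6190144
solving λ² − 7834725/1547536·λ + 6561/6190144 = 0 gives λ = 81/16, 81/386884
so κ_2 = √((81/16) / (81/386884)) = 155.5000

155.5000


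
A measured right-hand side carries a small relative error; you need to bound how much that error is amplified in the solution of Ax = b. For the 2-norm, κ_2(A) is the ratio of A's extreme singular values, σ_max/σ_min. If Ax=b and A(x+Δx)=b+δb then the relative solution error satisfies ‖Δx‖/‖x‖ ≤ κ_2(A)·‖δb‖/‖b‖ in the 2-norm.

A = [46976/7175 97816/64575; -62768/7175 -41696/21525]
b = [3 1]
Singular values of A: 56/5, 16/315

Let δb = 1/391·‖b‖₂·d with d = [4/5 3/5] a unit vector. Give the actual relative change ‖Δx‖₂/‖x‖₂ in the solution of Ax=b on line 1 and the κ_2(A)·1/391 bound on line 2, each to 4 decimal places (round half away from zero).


from the listed singular values, σ₁ = 56/5, σ_n = 16/315
condition number: (56/5) ÷ (16/315) = 220.5000
κ_2(A)·‖δb‖/‖b‖ = 0.5639
solve Ax = b  →  x = [-12.8778 57.6416]
‖b‖₂ = 3.1623 and ‖x‖₂ = 59.0626
re-solving with b+δb shifts x by Δx of norm 0.1592
relative error = 0.0027
so the bound overstates the realised error by a factor of ≈ 209.1849 (computed from the unrounded values)

0.0027
0.5639


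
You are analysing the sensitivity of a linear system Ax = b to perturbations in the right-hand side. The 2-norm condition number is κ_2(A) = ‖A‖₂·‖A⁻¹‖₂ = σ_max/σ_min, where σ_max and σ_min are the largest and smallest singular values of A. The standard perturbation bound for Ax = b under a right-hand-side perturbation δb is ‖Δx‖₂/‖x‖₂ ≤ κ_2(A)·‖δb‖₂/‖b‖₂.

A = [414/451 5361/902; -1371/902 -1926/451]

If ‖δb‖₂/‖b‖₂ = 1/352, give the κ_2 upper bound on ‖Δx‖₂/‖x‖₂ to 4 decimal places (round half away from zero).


0.0313

M = AᵀA = [2565225/813604 2430000/203401; 2430000/203401 43578225/813604]. tr(M)=13725/242, det(M)=50625/1936
eigenvalues of AᵀA: λ = (tr ± √(tr²−4·det))/2 = 225/4, 225/484
so κ_2 = √((225/4) / (225/484)) = 11.0000
worst-case relative error ≤ 11.0000 × 1/352 = 0.0313


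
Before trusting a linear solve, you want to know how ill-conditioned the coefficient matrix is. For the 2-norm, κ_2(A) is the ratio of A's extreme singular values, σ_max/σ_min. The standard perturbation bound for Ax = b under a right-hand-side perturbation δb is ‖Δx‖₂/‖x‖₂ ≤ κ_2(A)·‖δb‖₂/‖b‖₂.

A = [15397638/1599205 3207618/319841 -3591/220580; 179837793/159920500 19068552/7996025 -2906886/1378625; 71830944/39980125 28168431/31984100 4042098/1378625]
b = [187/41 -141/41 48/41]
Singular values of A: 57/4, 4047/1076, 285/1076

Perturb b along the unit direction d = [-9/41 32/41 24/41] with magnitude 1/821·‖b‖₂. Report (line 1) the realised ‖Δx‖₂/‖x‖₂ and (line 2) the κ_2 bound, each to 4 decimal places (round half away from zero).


0.0024
0.0655

from the listed singular values, σ₁ = 57/4, σ_n = 285/1076
condition number: (57/4) ÷ (285/1076) = 53.8000
worst-case relative error ≤ 53.8000 × 1/821 = 0.0655
solve Ax = b  →  x = [8.2291 -7.4496 -2.4056]
‖b‖ = 5.8310, ‖x‖ = 11.3578
Δx = A⁻¹·δb where δb = 1/821·5.8310·d; ‖Δx‖ = 0.0268
relative error = 0.0024
so the bound overstates the realised error by a factor of ≈ 27.7569 (computed from the unrounded values)


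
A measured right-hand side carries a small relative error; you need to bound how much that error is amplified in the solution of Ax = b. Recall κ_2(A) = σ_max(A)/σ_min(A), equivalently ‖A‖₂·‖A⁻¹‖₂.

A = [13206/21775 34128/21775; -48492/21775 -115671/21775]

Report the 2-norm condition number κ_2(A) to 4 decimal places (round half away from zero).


134.0000

form AᵀA = [4041396/758641 9695700/758641; 9695700/758641 23271201/758641] with trace 161613/4489 and determinant 324/4489
λ_max, λ_min = (161613/4489 ± √26112944025/20151121)/2 = 36, 9/4489
κ = σ_max/σ_min = 6/(3/67) = 134.0000


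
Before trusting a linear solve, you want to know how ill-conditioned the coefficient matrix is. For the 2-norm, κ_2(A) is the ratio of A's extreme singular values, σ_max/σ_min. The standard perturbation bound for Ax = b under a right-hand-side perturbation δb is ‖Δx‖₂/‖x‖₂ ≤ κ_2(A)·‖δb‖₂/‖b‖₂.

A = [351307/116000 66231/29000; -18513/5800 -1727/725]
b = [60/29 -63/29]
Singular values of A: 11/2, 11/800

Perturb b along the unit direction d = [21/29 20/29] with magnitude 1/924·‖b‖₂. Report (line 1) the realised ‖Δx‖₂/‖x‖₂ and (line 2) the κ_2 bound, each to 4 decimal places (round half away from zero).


0.4329
0.4329

from the listed singular values, σ₁ = 11/2, σ_n = 11/800
κ = σ_max/σ_min = (11/2)/(11/800) = 400.0000
perturbation bound = 400.0000·1/924 = 0.4329
solve Ax = b  →  x = [0.4364 0.3273]
‖b‖₂ = 3.0000 and ‖x‖₂ = 0.5455
with δb = [0.0024 0.0022], A·Δx = δb → ‖Δx‖ = 0.2361
relative error = 0.4329
realised/bound = 1 exactly: the bound is attained for this b and d


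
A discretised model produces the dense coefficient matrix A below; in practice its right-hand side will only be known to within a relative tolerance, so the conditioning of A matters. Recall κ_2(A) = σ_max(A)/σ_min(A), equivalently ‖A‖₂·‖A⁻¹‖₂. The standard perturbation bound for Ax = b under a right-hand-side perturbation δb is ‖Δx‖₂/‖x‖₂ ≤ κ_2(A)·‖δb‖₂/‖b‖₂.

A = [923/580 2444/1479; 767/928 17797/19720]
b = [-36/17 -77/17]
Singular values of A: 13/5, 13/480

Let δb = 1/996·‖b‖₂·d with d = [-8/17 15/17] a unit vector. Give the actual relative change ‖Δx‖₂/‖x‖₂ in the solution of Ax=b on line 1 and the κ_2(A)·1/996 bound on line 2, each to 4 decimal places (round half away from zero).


0.0017
0.0964

largest singular value 13/5, smallest 13/480
condition number: (13/5) ÷ (13/480) = 96.0000
worst-case relative error ≤ 96.0000 × 1/996 = 0.0964
solve Ax = b  →  x = [79.1512 -77.5066]
2-norm of b is 5.0000; of x, 110.7799
re-solving with b+δb shifts x by Δx of norm 0.1854
realised ‖Δx‖/‖x‖ = 0.0017
so the bound overstates the realised error by a factor of ≈ 57.6056 (computed from the unrounded values)


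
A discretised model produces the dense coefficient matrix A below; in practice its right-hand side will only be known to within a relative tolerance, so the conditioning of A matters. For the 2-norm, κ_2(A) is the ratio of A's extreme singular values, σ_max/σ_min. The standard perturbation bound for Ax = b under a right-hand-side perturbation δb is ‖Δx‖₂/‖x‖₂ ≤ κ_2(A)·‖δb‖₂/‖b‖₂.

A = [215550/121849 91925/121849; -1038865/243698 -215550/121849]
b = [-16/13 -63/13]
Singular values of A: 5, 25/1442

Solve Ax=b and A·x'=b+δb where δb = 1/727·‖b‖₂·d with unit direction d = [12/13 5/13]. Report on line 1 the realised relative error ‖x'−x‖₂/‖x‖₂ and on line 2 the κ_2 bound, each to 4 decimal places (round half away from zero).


0.0023
0.3967

σ_max = 5, σ_min = 25/1442
condition number: 5 ÷ (25/1442) = 288.4000
κ_2(A)·‖δb‖/‖b‖ = 0.3967
solve Ax = b  →  x = [67.2923 -159.4215]
2-norm of b is 5.0000; of x, 173.0418
re-solving with b+δb shifts x by Δx of norm 0.3967
relative error = 0.0023
realised/bound (from unrounded values) ≈ 0.0058


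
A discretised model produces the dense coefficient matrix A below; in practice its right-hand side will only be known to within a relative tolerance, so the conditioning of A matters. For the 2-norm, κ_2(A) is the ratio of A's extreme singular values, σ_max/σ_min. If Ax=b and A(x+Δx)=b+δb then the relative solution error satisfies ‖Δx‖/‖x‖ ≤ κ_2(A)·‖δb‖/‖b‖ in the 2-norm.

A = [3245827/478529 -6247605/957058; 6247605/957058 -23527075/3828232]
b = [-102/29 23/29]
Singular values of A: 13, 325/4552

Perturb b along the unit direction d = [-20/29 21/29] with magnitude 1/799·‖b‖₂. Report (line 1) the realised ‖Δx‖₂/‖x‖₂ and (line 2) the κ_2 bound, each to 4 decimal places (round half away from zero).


from the listed singular values, σ₁ = 13, σ_n = 325/4552
κ = σ_max/σ_min = 13/(325/4552) = 182.0800
bound on ‖Δx‖/‖x‖: κ·ε = 182.0800·1/799 = 0.2279
solve Ax = b  →  x = [28.8668 30.5333]
‖b‖₂ = 3.6056 and ‖x‖₂ = 42.0187
re-solving with b+δb shifts x by Δx of norm 0.0632
realised ‖Δx‖/‖x‖ = 0.0015
tightness: 0.0015 against a bound of 0.2279 (unrounded ratio ≈ 0.0066)

0.0015
0.2279


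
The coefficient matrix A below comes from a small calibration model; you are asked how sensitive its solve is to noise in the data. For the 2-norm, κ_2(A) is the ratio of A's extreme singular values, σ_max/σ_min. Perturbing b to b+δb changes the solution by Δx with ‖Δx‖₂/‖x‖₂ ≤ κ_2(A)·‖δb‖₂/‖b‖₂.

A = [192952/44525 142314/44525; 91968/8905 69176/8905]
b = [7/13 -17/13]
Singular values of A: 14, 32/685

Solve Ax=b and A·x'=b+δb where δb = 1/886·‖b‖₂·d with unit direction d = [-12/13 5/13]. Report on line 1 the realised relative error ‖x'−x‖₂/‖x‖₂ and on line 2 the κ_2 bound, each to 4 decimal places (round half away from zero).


0.0016
0.3382

σ_max = 14, σ_min = 32/685
condition number: 14 ÷ (32/685) = 299.6875
κ_2(A)·‖δb‖/‖b‖ = 0.3382
solve Ax = b  →  x = [12.7866 -17.1679]
‖b‖ = 1.4142, ‖x‖ = 21.4064
with δb = [-0.0015 0.0006], A·Δx = δb → ‖Δx‖ = 0.0342
dividing the unrounded norms, ‖Δx‖/‖x‖ = 0.0016
so the bound overstates the realised error by a factor of ≈ 211.9122 (computed from the unrounded values)
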